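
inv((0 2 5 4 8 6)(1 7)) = (0 6 8 4 5 2)(1 7)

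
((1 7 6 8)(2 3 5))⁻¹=(1 8 6 7)(2 5 3)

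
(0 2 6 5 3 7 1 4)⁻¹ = (0 4 1 7 3 5 6 2)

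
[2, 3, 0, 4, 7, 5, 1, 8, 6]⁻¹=[2, 6, 0, 1, 3, 5, 8, 4, 7]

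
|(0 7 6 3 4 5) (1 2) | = 6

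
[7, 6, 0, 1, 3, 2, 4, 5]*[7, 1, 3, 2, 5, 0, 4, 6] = [6, 4, 7, 1, 2, 3, 5, 0]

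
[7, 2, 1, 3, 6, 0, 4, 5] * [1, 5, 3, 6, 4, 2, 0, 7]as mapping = [0→7, 1→3, 2→5, 3→6, 4→0, 5→1, 6→4, 7→2]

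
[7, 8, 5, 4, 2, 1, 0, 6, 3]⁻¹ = [6, 5, 4, 8, 3, 2, 7, 0, 1]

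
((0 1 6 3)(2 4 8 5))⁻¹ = (0 3 6 1)(2 5 8 4)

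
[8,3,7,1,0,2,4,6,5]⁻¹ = [4,3,5,1,6,8,7,2,0]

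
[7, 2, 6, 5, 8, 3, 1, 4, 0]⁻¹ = [8, 6, 1, 5, 7, 3, 2, 0, 4]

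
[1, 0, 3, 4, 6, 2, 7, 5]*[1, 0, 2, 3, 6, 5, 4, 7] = [0, 1, 3, 6, 4, 2, 7, 5]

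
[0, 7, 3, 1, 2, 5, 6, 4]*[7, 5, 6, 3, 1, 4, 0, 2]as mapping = [0→7, 1→2, 2→3, 3→5, 4→6, 5→4, 6→0, 7→1]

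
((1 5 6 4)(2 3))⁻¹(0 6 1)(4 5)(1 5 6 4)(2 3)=(0 4 5)(1 6)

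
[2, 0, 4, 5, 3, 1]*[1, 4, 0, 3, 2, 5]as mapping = [0→0, 1→1, 2→2, 3→5, 4→3, 5→4]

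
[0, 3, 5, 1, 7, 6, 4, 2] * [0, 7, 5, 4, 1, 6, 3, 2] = [0, 4, 6, 7, 2, 3, 1, 5]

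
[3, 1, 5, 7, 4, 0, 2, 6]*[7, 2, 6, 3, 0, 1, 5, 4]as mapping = [0→3, 1→2, 2→1, 3→4, 4→0, 5→7, 6→6, 7→5]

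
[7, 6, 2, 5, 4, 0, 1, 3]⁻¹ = [5, 6, 2, 7, 4, 3, 1, 0]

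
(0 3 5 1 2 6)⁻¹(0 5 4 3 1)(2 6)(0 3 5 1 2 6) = (0 6)(1 4 5 2 3)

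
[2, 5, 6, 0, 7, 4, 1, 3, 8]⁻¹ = [3, 6, 0, 7, 5, 1, 2, 4, 8]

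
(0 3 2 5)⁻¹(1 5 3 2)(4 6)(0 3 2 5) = (0 2 5 1)(4 6)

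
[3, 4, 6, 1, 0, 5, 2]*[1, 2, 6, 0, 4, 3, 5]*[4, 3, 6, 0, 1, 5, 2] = [4, 1, 5, 6, 3, 0, 2]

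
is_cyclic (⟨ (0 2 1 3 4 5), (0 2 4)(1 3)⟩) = no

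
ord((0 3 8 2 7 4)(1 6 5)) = 6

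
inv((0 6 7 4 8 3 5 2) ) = (0 2 5 3 8 4 7 6) 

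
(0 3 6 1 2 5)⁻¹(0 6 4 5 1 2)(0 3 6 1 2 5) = (0 2 5 3 1 4)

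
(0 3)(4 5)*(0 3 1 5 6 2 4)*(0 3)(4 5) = (0 1 4 6 2 5 3)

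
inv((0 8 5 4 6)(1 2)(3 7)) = (0 6 4 5 8)(1 2)(3 7)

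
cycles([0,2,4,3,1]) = (1 2 4)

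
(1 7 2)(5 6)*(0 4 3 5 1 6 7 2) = (0 4 3 5 7)(1 2 6)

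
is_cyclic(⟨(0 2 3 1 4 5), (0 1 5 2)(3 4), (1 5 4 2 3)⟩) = no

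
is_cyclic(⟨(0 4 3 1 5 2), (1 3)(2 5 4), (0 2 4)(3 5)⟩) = no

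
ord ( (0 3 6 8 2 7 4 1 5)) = 9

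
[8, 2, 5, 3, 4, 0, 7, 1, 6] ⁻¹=[5, 7, 1, 3, 4, 2, 8, 6, 0] 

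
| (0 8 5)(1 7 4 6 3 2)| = 6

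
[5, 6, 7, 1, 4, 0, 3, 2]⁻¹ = [5, 3, 7, 6, 4, 0, 1, 2]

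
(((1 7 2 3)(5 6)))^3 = (1 3 2 7)(5 6)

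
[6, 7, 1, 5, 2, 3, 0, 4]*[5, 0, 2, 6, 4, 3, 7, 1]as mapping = [0→7, 1→1, 2→0, 3→3, 4→2, 5→6, 6→5, 7→4]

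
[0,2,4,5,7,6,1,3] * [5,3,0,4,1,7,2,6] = [5,0,1,7,6,2,3,4]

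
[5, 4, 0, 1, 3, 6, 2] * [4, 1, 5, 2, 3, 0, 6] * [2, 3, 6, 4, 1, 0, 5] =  [2, 4, 1, 3, 6, 5, 0] 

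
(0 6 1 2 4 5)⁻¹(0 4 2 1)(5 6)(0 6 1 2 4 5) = (0 1)(2 6 5 4)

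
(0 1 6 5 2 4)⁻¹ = (0 4 2 5 6 1)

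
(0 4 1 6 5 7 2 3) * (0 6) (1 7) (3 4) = (0 3 6 5 1) (2 4 7) 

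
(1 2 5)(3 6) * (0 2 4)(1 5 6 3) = (0 2 6 1 4)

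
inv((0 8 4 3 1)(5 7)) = (0 1 3 4 8)(5 7)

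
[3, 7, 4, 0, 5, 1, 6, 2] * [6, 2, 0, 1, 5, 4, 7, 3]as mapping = [0→1, 1→3, 2→5, 3→6, 4→4, 5→2, 6→7, 7→0]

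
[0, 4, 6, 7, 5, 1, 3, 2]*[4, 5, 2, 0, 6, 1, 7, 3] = [4, 6, 7, 3, 1, 5, 0, 2]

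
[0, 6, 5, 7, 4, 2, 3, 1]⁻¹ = [0, 7, 5, 6, 4, 2, 1, 3]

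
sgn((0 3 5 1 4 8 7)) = 1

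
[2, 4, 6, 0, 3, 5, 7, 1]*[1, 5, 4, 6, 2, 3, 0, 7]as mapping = [0→4, 1→2, 2→0, 3→1, 4→6, 5→3, 6→7, 7→5]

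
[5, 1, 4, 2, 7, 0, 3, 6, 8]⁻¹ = [5, 1, 3, 6, 2, 0, 7, 4, 8]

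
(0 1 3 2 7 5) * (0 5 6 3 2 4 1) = (1 2 7 6 3 4)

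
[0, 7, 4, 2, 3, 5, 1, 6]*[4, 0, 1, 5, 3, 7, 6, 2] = [4, 2, 3, 1, 5, 7, 0, 6]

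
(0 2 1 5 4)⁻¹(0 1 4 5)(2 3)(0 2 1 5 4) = (0 4 2 5)(1 3)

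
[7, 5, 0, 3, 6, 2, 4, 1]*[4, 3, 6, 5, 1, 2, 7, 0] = [0, 2, 4, 5, 7, 6, 1, 3]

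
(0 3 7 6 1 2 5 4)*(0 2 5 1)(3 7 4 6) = (0 7 3 4 2 1 5 6)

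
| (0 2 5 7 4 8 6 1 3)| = 9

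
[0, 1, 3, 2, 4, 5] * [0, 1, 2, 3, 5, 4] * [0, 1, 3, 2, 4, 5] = [0, 1, 2, 3, 5, 4]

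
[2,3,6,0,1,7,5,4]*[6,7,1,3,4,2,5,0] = [1,3,5,6,7,0,2,4]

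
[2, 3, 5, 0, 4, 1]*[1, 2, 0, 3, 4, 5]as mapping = [0→0, 1→3, 2→5, 3→1, 4→4, 5→2]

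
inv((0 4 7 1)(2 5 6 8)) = (0 1 7 4)(2 8 6 5)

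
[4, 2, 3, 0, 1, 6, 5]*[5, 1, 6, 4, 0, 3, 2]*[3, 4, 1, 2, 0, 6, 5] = [3, 5, 0, 6, 4, 1, 2]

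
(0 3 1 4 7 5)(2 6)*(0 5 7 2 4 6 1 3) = (1 6 4 2)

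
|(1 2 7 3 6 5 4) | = 7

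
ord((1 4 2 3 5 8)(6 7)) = 6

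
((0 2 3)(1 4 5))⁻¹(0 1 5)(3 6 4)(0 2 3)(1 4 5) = (0 6 5)(1 2 4)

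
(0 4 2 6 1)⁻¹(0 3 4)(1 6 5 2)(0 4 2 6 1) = (0 1 5 6)(2 4 3)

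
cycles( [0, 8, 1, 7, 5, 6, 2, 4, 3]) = (1 8 3 7 4 5 6 2)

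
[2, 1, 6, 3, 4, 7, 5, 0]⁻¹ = [7, 1, 0, 3, 4, 6, 2, 5]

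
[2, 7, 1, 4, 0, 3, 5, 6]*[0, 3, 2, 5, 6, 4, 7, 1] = [2, 1, 3, 6, 0, 5, 4, 7]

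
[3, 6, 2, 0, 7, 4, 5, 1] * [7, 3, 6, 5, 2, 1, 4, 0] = [5, 4, 6, 7, 0, 2, 1, 3]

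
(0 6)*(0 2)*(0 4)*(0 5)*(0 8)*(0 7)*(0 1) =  (0 6 2 4 5 8 7 1)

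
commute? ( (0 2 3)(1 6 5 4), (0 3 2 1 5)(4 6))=no: (0 2 3)(1 6 5 4)*(0 3 2 1 5)(4 6)=(0 1 4 5 6), (0 3 2 1 5)(4 6)*(0 2 3)(1 6 5 4)=(1 4 5 2 6)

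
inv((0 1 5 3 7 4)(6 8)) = (0 4 7 3 5 1)(6 8)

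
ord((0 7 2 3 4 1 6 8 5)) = 9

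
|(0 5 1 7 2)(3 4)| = 10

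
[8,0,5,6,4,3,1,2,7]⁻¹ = [1,6,7,5,4,2,3,8,0]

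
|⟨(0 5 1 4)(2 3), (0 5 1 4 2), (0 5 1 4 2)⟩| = 360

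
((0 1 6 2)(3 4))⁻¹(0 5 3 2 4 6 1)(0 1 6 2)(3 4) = (0 3 2 6 1 5 4)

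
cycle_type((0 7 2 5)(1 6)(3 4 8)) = 2.3.4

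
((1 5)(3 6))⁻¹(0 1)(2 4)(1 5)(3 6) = (0 5)(2 4)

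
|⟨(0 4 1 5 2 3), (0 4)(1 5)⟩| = 120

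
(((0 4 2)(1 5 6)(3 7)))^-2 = (0 4 2)(1 5 6)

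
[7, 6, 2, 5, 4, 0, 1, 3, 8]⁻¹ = [5, 6, 2, 7, 4, 3, 1, 0, 8]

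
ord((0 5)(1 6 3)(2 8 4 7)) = 12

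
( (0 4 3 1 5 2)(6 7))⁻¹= (0 2 5 1 3 4)(6 7)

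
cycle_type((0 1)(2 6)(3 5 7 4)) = 2^2.4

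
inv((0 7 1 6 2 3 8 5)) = (0 5 8 3 2 6 1 7)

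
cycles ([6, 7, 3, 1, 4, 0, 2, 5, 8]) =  (0 6 2 3 1 7 5)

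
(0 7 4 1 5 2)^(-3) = (0 1)(2 4)(5 7)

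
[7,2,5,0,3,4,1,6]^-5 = [1,4,3,6,7,0,5,2]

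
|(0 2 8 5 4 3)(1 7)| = 6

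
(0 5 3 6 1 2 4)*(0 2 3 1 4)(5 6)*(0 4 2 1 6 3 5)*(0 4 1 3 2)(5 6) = (0 2 1 6)(3 4)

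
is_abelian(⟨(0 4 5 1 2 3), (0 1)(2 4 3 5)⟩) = no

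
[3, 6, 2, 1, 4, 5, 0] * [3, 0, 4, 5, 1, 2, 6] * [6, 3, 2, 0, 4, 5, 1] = [5, 1, 4, 6, 3, 2, 0] 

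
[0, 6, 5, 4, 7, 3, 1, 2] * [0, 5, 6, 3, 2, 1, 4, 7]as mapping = [0→0, 1→4, 2→1, 3→2, 4→7, 5→3, 6→5, 7→6]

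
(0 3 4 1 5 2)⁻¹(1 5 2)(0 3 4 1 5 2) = (0 5 2)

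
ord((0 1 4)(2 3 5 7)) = 12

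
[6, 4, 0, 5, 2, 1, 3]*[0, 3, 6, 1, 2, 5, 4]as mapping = [0→4, 1→2, 2→0, 3→5, 4→6, 5→3, 6→1]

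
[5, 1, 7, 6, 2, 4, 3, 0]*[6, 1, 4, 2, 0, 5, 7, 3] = [5, 1, 3, 7, 4, 0, 2, 6]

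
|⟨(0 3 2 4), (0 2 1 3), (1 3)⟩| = 120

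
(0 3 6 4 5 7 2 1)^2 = (0 6 5 2)(1 3 4 7)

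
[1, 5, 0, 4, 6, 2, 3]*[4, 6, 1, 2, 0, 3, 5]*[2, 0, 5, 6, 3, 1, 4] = [4, 6, 3, 2, 1, 0, 5]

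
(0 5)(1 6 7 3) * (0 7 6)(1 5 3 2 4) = (0 3 5 7 2 4 1)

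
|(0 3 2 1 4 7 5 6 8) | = 9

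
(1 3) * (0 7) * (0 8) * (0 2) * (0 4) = (0 7 8 2 4)(1 3)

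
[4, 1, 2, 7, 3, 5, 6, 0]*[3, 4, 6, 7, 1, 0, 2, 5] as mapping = [0→1, 1→4, 2→6, 3→5, 4→7, 5→0, 6→2, 7→3] 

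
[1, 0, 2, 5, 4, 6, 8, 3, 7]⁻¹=[1, 0, 2, 7, 4, 3, 5, 8, 6]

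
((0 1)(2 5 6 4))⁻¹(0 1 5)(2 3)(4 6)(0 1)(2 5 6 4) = (0 6 1)(2 4)(3 5)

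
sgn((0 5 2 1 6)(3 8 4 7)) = -1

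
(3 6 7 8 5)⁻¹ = (3 5 8 7 6)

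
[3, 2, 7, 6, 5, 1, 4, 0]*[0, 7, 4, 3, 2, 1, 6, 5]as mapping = [0→3, 1→4, 2→5, 3→6, 4→1, 5→7, 6→2, 7→0]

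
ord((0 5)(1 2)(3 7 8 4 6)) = 10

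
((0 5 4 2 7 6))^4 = (0 7 4)(2 5 6)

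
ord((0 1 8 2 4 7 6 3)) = 8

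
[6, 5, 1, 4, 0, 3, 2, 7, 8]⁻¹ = [4, 2, 6, 5, 3, 1, 0, 7, 8]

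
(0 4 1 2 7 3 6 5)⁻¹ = (0 5 6 3 7 2 1 4)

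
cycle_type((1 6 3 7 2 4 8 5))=8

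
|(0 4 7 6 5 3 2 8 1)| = 9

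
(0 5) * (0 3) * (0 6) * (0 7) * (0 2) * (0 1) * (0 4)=(0 5 3 6 7 2 1 4)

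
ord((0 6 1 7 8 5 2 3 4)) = 9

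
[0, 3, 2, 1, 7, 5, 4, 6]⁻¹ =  [0, 3, 2, 1, 6, 5, 7, 4]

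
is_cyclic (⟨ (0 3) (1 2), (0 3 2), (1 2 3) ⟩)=no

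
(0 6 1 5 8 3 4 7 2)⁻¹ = (0 2 7 4 3 8 5 1 6)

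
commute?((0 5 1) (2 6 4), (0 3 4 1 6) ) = no:(0 5 1) (2 6 4)*(0 3 4 1 6) = (0 5 6 1 3 4 2), (0 3 4 1 6)*(0 5 1) (2 6 4) = (0 3 2 6 5 1 4) 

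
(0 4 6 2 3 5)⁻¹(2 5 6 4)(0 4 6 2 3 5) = (0 2 6 3)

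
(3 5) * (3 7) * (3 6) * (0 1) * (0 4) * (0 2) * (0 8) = (0 1 4 2 8)(3 5 7 6)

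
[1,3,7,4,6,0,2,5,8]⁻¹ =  [5,0,6,1,3,7,4,2,8]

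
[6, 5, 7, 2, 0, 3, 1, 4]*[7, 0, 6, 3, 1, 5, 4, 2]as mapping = [0→4, 1→5, 2→2, 3→6, 4→7, 5→3, 6→0, 7→1]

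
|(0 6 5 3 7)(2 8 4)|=15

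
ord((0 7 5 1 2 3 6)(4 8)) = 14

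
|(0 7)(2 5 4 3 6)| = 10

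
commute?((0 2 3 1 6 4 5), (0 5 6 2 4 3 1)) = no:(0 2 3 1 6 4 5)*(0 5 6 2 4 3 1) = (0 4 6 3)(1 2), (0 5 6 2 4 3 1)*(0 2 3 1 6 4 5) = (1 2 5 4)(3 6)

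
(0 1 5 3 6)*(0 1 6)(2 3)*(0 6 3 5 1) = (0 3 6)(2 5)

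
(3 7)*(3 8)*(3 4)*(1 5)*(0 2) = (0 2)(1 5)(3 7 8 4)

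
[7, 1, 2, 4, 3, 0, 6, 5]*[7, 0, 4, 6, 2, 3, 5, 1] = [1, 0, 4, 2, 6, 7, 5, 3]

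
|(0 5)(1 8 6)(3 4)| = 6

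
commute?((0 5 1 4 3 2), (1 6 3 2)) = no:(0 5 1 4 3 2) * (1 6 3 2) = (0 5 6 3 1 4 2), (1 6 3 2) * (0 5 1 4 3 2) = (0 5 1 6 2 4 3)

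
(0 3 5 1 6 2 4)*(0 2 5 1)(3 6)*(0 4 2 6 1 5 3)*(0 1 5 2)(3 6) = (0 5 4 3 2)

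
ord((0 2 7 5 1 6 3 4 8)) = 9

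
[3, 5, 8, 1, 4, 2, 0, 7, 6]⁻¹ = [6, 3, 5, 0, 4, 1, 8, 7, 2]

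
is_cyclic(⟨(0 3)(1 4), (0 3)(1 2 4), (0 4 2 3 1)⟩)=no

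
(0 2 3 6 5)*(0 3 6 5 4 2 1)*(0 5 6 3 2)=(0 1 5 2 3 6 4)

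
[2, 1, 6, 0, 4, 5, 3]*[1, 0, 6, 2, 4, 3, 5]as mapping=[0→6, 1→0, 2→5, 3→1, 4→4, 5→3, 6→2]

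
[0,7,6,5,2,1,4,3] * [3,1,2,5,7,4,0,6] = [3,6,0,4,2,1,7,5]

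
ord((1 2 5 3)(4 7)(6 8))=4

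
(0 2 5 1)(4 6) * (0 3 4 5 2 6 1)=(0 6 5)(1 3 4)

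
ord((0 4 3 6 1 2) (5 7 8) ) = 6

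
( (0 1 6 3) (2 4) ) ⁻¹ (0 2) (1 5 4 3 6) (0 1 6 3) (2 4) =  (0 3 6 5 2) (1 4) 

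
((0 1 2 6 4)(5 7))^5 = (5 7)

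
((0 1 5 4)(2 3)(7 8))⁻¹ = (0 4 5 1)(2 3)(7 8)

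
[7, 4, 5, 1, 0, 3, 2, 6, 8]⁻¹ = [4, 3, 6, 5, 1, 2, 7, 0, 8]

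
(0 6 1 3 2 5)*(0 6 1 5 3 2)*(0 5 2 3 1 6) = (0 6 2 1 3 5)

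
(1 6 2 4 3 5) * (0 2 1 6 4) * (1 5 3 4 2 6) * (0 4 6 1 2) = (0 1)(2 4 6 5)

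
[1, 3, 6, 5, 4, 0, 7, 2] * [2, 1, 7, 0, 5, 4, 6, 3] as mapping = [0→1, 1→0, 2→6, 3→4, 4→5, 5→2, 6→3, 7→7] 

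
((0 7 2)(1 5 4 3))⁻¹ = (0 2 7)(1 3 4 5)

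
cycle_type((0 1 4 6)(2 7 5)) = 3.4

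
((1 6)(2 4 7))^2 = (2 7 4)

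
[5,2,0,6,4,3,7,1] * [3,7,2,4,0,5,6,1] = [5,2,3,6,0,4,1,7]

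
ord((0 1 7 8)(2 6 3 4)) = 4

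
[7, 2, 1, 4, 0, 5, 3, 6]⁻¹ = [4, 2, 1, 6, 3, 5, 7, 0]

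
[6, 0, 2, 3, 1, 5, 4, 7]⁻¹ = [1, 4, 2, 3, 6, 5, 0, 7]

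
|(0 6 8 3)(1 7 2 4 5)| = 20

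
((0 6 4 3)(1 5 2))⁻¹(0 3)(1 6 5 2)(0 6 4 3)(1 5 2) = (0 6)(1 5 4 2)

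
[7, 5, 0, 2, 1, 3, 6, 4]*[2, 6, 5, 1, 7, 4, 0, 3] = [3, 4, 2, 5, 6, 1, 0, 7]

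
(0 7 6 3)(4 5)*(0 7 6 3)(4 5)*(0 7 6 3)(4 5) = (0 3 6 7)(4 5)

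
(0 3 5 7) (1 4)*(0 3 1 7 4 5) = (0 1 5 4 7 3) 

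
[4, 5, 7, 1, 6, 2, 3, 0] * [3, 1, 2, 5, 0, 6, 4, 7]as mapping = [0→0, 1→6, 2→7, 3→1, 4→4, 5→2, 6→5, 7→3]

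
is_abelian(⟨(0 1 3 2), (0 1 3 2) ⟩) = yes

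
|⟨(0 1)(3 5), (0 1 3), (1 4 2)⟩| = 360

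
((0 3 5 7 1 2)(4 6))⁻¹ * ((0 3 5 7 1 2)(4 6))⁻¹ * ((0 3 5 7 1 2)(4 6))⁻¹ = (0 7)(1 3)(2 5)(4 6)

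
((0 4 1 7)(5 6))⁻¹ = (0 7 1 4)(5 6)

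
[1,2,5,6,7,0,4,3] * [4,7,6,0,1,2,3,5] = [7,6,2,3,5,4,1,0] 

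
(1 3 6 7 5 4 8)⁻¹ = (1 8 4 5 7 6 3)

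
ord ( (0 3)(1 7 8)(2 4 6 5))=12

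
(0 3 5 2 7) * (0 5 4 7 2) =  (0 3 4 7 5) 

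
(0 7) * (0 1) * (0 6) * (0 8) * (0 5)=(0 7 1 6 8 5)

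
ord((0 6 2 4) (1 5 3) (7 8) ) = 12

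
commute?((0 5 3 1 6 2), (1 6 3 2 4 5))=no:(0 5 3 1 6 2)*(1 6 3 2 4 5)=(0 1 3 6 4 5 2), (1 6 3 2 4 5)*(0 5 3 1 6 2)=(0 5 6 1 2 4 3)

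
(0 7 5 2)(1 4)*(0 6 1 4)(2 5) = (0 7 2 6 1)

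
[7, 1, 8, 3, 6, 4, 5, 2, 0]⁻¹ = [8, 1, 7, 3, 5, 6, 4, 0, 2]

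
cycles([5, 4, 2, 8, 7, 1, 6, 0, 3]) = (0 5 1 4 7)(3 8)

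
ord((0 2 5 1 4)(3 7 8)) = 15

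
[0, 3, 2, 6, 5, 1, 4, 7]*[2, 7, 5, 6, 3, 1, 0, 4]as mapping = [0→2, 1→6, 2→5, 3→0, 4→1, 5→7, 6→3, 7→4]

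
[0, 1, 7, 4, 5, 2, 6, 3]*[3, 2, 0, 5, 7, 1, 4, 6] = [3, 2, 6, 7, 1, 0, 4, 5]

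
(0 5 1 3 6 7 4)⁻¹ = (0 4 7 6 3 1 5)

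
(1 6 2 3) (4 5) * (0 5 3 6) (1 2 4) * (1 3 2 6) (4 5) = (0 4 2 1) (3 6 5) 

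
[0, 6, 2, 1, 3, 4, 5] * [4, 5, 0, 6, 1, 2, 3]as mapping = [0→4, 1→3, 2→0, 3→5, 4→6, 5→1, 6→2]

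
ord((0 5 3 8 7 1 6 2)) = 8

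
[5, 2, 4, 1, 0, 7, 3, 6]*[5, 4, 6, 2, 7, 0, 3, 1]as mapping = [0→0, 1→6, 2→7, 3→4, 4→5, 5→1, 6→2, 7→3]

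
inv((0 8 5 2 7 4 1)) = (0 1 4 7 2 5 8)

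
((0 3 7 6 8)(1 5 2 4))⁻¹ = (0 8 6 7 3)(1 4 2 5)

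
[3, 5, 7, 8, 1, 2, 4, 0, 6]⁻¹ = [7, 4, 5, 0, 6, 1, 8, 2, 3]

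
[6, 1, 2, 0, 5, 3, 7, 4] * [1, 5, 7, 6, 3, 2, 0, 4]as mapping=[0→0, 1→5, 2→7, 3→1, 4→2, 5→6, 6→4, 7→3]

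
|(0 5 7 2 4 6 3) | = 7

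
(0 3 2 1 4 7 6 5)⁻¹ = (0 5 6 7 4 1 2 3)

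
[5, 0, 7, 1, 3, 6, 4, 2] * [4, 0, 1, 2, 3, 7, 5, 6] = [7, 4, 6, 0, 2, 5, 3, 1]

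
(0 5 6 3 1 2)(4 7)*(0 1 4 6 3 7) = (0 5 3 4)(1 2)(6 7)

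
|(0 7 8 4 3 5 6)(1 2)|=14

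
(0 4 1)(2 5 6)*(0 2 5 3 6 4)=(1 2 3 6 5 4)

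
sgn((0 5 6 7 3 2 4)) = 1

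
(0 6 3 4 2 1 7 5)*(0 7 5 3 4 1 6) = (1 5 7 3)(2 6 4)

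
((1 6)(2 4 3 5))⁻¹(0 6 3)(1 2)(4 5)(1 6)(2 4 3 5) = (0 1 5)(2 3)(4 6)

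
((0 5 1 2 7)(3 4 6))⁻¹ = (0 7 2 1 5)(3 6 4)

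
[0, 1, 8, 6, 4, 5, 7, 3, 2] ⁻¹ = [0, 1, 8, 7, 4, 5, 3, 6, 2] 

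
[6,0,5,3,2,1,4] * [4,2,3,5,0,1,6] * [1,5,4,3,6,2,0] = [0,6,5,2,3,4,1]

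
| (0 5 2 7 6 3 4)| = 7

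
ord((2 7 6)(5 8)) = 6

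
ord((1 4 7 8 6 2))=6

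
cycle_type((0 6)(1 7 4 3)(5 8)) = 2^2.4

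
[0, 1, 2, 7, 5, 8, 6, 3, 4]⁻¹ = [0, 1, 2, 7, 8, 4, 6, 3, 5]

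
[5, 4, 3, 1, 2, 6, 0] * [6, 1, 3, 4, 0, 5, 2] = [5, 0, 4, 1, 3, 2, 6]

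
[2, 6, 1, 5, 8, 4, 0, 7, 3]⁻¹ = [6, 2, 0, 8, 5, 3, 1, 7, 4]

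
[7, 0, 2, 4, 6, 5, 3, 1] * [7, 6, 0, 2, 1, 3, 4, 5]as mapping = [0→5, 1→7, 2→0, 3→1, 4→4, 5→3, 6→2, 7→6]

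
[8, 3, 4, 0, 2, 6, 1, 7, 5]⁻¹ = [3, 6, 4, 1, 2, 8, 5, 7, 0]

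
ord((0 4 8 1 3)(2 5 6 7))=20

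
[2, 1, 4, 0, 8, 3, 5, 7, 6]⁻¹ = [3, 1, 0, 5, 2, 6, 8, 7, 4]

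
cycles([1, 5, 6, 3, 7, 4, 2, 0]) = (0 1 5 4 7)(2 6)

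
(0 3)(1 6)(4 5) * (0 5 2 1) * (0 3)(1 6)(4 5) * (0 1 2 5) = (0 1 2 6 3 4 5)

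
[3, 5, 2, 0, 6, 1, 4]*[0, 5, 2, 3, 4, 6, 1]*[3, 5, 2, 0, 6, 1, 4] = [0, 4, 2, 3, 5, 1, 6]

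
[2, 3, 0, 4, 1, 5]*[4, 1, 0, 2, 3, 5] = [0, 2, 4, 3, 1, 5]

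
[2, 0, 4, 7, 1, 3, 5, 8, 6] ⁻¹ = [1, 4, 0, 5, 2, 6, 8, 3, 7] 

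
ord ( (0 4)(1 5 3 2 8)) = 10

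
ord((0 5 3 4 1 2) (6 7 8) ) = 6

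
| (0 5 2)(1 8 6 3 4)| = 15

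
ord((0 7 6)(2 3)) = 6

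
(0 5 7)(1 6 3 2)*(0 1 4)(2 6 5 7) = (0 7 1 5 2 4)(3 6)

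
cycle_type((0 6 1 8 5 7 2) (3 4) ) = 2.7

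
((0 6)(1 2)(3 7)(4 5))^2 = ()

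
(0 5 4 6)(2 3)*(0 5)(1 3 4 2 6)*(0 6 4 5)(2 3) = (0 6)(1 2 5 3 4)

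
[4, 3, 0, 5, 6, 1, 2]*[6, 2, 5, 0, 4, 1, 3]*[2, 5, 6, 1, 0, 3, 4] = [0, 2, 4, 5, 1, 6, 3]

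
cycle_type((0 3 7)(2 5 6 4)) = 3.4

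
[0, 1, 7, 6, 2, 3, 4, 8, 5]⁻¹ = [0, 1, 4, 5, 6, 8, 3, 2, 7]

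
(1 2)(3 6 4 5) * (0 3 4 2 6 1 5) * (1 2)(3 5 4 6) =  (0 5 6 1 3 2 4)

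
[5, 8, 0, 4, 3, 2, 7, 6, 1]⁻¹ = [2, 8, 5, 4, 3, 0, 7, 6, 1]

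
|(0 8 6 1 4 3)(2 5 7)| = 6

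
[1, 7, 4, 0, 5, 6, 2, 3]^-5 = [3, 0, 6, 7, 2, 4, 5, 1]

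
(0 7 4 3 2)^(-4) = (0 7 4 3 2)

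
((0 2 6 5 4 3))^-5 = (0 2 6 5 4 3)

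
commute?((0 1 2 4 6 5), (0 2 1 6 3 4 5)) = no:(0 1 2 4 6 5)*(0 2 1 6 3 4 5) = (0 6)(2 5)(3 4), (0 2 1 6 3 4 5)*(0 1 2 4 6 5) = (0 4)(1 5)(3 6)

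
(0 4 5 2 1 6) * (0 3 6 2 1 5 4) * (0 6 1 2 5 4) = (0 6 3 1 5 2 4)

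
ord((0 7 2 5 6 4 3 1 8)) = 9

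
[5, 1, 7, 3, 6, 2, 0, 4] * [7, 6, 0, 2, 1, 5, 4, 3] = [5, 6, 3, 2, 4, 0, 7, 1]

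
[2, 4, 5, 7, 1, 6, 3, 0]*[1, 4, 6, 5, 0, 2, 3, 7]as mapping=[0→6, 1→0, 2→2, 3→7, 4→4, 5→3, 6→5, 7→1]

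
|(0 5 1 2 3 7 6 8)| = 8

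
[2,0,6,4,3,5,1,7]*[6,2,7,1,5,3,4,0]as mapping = [0→7,1→6,2→4,3→5,4→1,5→3,6→2,7→0]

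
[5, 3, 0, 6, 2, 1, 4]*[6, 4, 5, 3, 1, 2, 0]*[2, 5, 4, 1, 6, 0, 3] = [4, 1, 3, 2, 0, 6, 5] 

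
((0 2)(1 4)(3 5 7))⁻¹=(0 2)(1 4)(3 7 5)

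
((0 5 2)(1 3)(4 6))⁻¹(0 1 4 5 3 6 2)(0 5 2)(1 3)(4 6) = (0 5 3 6 2 1 4)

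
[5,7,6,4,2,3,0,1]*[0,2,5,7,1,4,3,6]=[4,6,3,1,5,7,0,2]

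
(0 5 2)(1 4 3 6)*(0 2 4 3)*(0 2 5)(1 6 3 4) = (1 4 2 5)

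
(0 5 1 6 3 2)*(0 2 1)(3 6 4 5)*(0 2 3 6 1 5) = (0 6 1 4)(2 3 5)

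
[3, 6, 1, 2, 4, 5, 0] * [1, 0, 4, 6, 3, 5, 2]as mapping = [0→6, 1→2, 2→0, 3→4, 4→3, 5→5, 6→1]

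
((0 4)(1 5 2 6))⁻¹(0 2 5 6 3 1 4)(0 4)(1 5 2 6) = (0 4 6 2 1 3 5)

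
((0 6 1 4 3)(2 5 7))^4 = (0 3 4 1 6)(2 5 7)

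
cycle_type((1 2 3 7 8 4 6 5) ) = 8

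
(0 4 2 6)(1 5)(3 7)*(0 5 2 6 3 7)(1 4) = (0 1 2 3)(4 6 5)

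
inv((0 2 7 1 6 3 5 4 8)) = (0 8 4 5 3 6 1 7 2)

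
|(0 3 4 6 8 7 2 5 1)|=9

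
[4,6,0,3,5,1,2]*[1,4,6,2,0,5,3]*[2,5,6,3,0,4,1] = [2,3,5,6,4,0,1]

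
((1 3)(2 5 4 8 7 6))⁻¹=(1 3)(2 6 7 8 4 5)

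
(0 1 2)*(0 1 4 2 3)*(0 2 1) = (0 4 1 3 2)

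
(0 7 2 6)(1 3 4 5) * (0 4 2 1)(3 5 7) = (0 3 2 6 4 7 1 5)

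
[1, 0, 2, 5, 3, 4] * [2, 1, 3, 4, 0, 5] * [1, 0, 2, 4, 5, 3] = [0, 2, 4, 3, 5, 1]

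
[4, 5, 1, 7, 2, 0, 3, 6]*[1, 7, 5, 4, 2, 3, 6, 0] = [2, 3, 7, 0, 5, 1, 4, 6]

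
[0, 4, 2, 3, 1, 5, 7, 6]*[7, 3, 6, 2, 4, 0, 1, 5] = [7, 4, 6, 2, 3, 0, 5, 1]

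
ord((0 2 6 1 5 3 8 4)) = 8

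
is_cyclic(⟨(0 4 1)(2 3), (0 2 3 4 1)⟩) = no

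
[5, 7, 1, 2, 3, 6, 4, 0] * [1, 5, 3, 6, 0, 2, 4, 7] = [2, 7, 5, 3, 6, 4, 0, 1]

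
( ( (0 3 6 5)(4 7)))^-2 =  (0 6)(3 5)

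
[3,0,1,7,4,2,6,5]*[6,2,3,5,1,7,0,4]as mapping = [0→5,1→6,2→2,3→4,4→1,5→3,6→0,7→7]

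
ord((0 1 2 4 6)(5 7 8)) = 15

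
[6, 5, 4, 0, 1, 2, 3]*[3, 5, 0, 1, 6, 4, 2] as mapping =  [0→2, 1→4, 2→6, 3→3, 4→5, 5→0, 6→1] 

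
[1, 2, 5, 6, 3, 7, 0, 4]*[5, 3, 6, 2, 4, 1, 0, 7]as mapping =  [0→3, 1→6, 2→1, 3→0, 4→2, 5→7, 6→5, 7→4]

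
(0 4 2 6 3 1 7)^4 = (0 3 4 1 2 7 6)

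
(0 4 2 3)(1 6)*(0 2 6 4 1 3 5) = (0 1 4 6 3 2 5)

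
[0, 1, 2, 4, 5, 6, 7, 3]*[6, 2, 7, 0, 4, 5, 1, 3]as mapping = [0→6, 1→2, 2→7, 3→4, 4→5, 5→1, 6→3, 7→0]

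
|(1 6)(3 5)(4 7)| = 2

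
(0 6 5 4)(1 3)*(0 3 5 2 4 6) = (1 5 6 2 4 3)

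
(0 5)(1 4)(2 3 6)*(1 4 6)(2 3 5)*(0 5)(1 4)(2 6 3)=(0 6 2)(1 3 4)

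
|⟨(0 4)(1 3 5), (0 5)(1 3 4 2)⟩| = 720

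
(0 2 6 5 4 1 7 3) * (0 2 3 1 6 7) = (0 3 2 7 1)(4 6 5)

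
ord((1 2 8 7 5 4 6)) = 7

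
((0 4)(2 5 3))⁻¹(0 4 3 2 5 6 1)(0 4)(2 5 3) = (0 2 5 3 6 1 4)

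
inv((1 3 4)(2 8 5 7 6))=(1 4 3)(2 6 7 5 8)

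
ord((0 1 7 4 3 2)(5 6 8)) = 6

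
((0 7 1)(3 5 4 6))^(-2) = (0 7 1)(3 4)(5 6)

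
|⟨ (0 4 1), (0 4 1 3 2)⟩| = 60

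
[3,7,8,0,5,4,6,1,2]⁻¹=[3,7,8,0,5,4,6,1,2]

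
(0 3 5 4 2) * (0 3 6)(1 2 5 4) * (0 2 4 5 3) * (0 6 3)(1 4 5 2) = (0 3 2 6 1 5 4)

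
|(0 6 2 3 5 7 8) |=7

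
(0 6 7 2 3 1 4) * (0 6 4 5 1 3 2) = (0 4 6 7)(1 5)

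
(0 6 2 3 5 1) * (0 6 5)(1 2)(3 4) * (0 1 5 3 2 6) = (0 3 1)(2 4)(5 6)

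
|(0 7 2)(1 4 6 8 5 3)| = 6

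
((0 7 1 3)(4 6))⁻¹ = (0 3 1 7)(4 6)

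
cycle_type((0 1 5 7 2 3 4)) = 7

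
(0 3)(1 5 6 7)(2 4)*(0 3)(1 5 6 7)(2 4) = (1 6)(5 7)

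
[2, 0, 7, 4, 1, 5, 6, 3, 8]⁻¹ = [1, 4, 0, 7, 3, 5, 6, 2, 8]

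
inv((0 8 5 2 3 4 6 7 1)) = (0 1 7 6 4 3 2 5 8)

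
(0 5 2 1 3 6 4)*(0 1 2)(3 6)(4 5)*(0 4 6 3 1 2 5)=(0 6)(1 3)(2 5 4)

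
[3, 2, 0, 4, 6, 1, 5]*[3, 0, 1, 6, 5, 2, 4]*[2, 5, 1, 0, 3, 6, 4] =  [4, 5, 0, 6, 3, 2, 1]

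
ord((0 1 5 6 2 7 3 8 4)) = 9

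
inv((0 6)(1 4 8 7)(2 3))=(0 6)(1 7 8 4)(2 3)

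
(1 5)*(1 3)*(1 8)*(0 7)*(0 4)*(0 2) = (0 7 4 2)(1 5 3 8)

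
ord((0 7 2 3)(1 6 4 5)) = 4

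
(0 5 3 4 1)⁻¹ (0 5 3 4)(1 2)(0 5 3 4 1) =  (0 2)(1 5 3 4)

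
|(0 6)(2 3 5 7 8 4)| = 6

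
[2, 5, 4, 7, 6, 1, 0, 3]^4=[0, 1, 2, 3, 4, 5, 6, 7]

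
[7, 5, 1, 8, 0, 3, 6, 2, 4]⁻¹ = [4, 2, 7, 5, 8, 1, 6, 0, 3]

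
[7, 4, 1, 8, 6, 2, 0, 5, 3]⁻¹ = [6, 2, 5, 8, 1, 7, 4, 0, 3]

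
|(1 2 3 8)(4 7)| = 4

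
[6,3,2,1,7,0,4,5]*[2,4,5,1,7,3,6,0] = [6,1,5,4,0,2,7,3]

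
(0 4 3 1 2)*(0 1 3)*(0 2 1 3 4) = (2 3 4)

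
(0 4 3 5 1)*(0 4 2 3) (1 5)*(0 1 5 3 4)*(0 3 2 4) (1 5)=(0 4 5 2) (1 3) 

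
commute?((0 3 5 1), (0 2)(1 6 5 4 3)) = no:(0 3 5 1) * (0 2)(1 6 5 4 3) = (0 1 2)(3 4)(5 6), (0 2)(1 6 5 4 3) * (0 3 5 1) = (0 2 3)(1 6)(4 5)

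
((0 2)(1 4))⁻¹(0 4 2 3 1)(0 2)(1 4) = (0 3 4 2 1)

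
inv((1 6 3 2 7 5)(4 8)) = (1 5 7 2 3 6)(4 8)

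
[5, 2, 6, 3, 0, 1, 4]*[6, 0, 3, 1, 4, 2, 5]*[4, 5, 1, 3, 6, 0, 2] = [1, 3, 0, 5, 2, 4, 6]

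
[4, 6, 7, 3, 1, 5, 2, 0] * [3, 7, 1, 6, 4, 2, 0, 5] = [4, 0, 5, 6, 7, 2, 1, 3]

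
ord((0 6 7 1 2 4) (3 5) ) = 6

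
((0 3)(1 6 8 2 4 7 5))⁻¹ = (0 3)(1 5 7 4 2 8 6)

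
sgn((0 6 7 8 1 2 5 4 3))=1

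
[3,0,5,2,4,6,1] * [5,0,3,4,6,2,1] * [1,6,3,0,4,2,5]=[4,2,3,0,5,6,1]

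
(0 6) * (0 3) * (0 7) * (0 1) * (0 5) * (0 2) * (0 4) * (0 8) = (0 6 3 7 1 5 2 4 8)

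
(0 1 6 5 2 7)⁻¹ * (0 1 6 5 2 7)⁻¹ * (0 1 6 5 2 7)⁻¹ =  (0 5)(1 2)(6 7)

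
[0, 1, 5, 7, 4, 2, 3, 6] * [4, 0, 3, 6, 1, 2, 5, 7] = [4, 0, 2, 7, 1, 3, 6, 5]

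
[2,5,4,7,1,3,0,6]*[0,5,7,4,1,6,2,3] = [7,6,1,3,5,4,0,2]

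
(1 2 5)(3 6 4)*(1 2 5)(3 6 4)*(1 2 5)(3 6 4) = ()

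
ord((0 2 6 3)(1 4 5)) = 12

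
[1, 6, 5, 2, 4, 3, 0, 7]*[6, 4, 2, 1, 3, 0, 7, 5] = [4, 7, 0, 2, 3, 1, 6, 5]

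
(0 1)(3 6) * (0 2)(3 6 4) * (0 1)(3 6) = (1 2)(3 4 6)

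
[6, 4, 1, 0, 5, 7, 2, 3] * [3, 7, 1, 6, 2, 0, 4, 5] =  [4, 2, 7, 3, 0, 5, 1, 6]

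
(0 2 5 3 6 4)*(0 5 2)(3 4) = (3 6)(4 5)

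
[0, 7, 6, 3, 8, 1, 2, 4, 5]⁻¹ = [0, 5, 6, 3, 7, 8, 2, 1, 4]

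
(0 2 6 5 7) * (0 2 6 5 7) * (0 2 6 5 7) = (0 5 2 7 6)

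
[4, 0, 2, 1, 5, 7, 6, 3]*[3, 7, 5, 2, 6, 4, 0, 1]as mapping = [0→6, 1→3, 2→5, 3→7, 4→4, 5→1, 6→0, 7→2]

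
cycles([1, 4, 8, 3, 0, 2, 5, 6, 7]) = (0 1 4)(2 8 7 6 5)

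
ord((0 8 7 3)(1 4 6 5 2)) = 20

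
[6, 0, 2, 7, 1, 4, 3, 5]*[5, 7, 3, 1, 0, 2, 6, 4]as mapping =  [0→6, 1→5, 2→3, 3→4, 4→7, 5→0, 6→1, 7→2]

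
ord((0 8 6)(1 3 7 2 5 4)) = 6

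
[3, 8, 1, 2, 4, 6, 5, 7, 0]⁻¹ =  [8, 2, 3, 0, 4, 6, 5, 7, 1]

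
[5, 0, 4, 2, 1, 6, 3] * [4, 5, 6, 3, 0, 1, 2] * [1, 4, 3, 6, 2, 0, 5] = [4, 2, 1, 5, 0, 3, 6]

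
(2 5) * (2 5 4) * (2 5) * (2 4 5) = (2 5 4)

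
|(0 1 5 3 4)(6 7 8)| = 15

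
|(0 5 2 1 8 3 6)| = 7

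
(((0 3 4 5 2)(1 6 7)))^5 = (1 7 6)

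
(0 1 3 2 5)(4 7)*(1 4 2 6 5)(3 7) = (0 4 3 6 5)(1 7 2)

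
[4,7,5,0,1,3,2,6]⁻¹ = [3,4,6,5,0,2,7,1]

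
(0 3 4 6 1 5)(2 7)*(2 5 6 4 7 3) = (0 2 3 7 5)(1 6)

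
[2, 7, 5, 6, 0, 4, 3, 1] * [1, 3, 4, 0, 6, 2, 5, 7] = [4, 7, 2, 5, 1, 6, 0, 3]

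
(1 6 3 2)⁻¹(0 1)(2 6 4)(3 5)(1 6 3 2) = (0 6)(1 3 4)(2 5)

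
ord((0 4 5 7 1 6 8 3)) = 8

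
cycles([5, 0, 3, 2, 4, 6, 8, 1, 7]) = (0 5 6 8 7 1)(2 3)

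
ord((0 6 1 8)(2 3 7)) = 12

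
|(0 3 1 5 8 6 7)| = 7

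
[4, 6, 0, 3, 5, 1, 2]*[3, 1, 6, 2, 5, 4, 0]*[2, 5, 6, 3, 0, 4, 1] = [4, 2, 3, 6, 0, 5, 1]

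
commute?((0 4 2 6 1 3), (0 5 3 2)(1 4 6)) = no:(0 4 2 6 1 3) * (0 5 3 2)(1 4 6) = (0 6 4)(1 2)(3 5), (0 5 3 2)(1 4 6) * (0 4 2 6 1 3) = (0 5)(1 2 4)(3 6)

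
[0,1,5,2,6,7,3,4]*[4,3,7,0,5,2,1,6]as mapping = [0→4,1→3,2→2,3→7,4→1,5→6,6→0,7→5]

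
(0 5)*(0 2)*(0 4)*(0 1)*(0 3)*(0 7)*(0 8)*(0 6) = (0 5 2 4 1 3 7 8 6)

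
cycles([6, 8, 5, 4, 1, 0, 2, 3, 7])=(0 6 2 5)(1 8 7 3 4)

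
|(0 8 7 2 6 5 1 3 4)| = 9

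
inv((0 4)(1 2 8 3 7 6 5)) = (0 4)(1 5 6 7 3 8 2)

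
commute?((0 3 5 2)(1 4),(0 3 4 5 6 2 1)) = no:(0 3 5 2)(1 4)*(0 3 4 5 6 2 1) = (0 4)(1 5)(2 3 6),(0 3 4 5 6 2 1)*(0 3 5 2)(1 4) = (0 5 6)(1 3)(2 4)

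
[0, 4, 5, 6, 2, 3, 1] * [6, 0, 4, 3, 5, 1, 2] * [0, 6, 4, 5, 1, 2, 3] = [3, 2, 6, 4, 1, 5, 0]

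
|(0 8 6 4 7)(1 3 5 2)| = 20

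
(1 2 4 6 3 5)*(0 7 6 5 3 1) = (0 7 6 1 2 4 5)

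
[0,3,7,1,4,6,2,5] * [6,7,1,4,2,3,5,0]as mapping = [0→6,1→4,2→0,3→7,4→2,5→5,6→1,7→3]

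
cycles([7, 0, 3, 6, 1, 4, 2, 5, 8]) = (0 7 5 4 1)(2 3 6)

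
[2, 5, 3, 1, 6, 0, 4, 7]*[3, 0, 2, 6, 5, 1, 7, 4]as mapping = [0→2, 1→1, 2→6, 3→0, 4→7, 5→3, 6→5, 7→4]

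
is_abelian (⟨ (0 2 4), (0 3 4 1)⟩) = no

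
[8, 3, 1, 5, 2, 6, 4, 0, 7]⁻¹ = [7, 2, 4, 1, 6, 3, 5, 8, 0]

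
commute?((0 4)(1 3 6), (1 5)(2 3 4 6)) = no:(0 4)(1 3 6)*(1 5)(2 3 4 6) = (0 6 5 1 4)(2 3), (1 5)(2 3 4 6)*(0 4)(1 3 6) = (0 4 1 5 3)(2 6)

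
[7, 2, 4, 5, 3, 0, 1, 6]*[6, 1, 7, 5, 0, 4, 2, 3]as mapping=[0→3, 1→7, 2→0, 3→4, 4→5, 5→6, 6→1, 7→2]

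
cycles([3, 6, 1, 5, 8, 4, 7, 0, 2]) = (0 3 5 4 8 2 1 6 7)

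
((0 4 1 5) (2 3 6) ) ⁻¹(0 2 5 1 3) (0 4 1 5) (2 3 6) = (0 5 6 4 3) 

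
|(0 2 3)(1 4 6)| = 3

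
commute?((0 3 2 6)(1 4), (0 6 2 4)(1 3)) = no:(0 3 2 6)(1 4)*(0 6 2 4)(1 3) = (0 1)(3 4), (0 6 2 4)(1 3)*(0 3 2 6)(1 4) = (1 2)(3 4)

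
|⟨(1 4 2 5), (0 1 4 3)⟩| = 120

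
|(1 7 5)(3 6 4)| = 3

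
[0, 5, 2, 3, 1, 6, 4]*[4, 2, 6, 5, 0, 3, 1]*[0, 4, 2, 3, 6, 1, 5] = [6, 3, 5, 1, 2, 4, 0]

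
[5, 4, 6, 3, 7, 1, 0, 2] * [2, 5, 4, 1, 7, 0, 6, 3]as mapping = [0→0, 1→7, 2→6, 3→1, 4→3, 5→5, 6→2, 7→4]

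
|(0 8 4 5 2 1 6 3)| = 8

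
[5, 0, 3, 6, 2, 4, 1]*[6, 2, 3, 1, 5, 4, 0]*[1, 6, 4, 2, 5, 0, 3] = [5, 3, 6, 1, 2, 0, 4]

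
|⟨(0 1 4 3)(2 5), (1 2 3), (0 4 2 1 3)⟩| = 360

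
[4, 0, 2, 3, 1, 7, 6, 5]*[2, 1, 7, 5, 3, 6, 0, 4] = [3, 2, 7, 5, 1, 4, 0, 6]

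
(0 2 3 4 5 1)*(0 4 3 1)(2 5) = (0 5)(1 4 2)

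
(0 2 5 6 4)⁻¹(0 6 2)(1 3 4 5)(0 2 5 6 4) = (0 6 1 3)(2 4 5)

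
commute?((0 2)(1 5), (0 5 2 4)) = no:(0 2)(1 5)*(0 5 2 4) = (0 4)(1 2 5), (0 5 2 4)*(0 2)(1 5) = (0 1 5)(2 4)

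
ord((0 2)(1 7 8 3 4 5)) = 6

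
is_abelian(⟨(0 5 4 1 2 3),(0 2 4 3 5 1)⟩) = no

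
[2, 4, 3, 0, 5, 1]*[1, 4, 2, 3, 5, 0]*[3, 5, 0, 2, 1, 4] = [0, 4, 2, 5, 3, 1]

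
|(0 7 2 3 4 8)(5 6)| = 6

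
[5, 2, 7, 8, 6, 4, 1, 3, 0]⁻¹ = [8, 6, 1, 7, 5, 0, 4, 2, 3]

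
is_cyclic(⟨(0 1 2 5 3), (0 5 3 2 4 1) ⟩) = no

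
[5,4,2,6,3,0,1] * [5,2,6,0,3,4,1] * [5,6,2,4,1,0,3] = [1,4,3,6,5,0,2]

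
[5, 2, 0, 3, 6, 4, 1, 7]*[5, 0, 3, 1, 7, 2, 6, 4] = [2, 3, 5, 1, 6, 7, 0, 4]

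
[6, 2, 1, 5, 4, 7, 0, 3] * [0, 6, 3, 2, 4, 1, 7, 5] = [7, 3, 6, 1, 4, 5, 0, 2]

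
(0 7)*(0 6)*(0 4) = (0 7 6 4)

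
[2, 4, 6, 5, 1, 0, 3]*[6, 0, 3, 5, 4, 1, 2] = [3, 4, 2, 1, 0, 6, 5]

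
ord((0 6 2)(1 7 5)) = 3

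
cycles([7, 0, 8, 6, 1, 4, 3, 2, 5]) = (0 7 2 8 5 4 1)(3 6)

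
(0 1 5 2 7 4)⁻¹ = (0 4 7 2 5 1)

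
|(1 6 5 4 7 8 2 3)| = 8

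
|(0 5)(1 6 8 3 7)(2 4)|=10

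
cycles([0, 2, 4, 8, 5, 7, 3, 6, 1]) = (1 2 4 5 7 6 3 8)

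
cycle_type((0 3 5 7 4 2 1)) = 7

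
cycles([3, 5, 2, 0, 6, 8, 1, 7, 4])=(0 3)(1 5 8 4 6)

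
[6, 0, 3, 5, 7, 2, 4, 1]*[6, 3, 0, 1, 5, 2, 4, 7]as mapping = [0→4, 1→6, 2→1, 3→2, 4→7, 5→0, 6→5, 7→3]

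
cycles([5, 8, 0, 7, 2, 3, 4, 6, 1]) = (0 5 3 7 6 4 2)(1 8)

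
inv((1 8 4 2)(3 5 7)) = (1 2 4 8)(3 7 5)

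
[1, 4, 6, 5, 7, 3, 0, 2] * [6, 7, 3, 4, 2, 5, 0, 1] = [7, 2, 0, 5, 1, 4, 6, 3]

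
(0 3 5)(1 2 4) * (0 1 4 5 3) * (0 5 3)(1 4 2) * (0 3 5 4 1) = (0 4 2 5 1)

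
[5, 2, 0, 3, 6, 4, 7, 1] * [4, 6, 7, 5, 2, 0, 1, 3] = [0, 7, 4, 5, 1, 2, 3, 6]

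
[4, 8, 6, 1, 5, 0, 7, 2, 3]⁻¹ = [5, 3, 7, 8, 0, 4, 2, 6, 1]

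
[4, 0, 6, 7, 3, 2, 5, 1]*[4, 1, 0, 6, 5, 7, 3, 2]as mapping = [0→5, 1→4, 2→3, 3→2, 4→6, 5→0, 6→7, 7→1]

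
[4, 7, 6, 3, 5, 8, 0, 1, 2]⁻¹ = [6, 7, 8, 3, 0, 4, 2, 1, 5]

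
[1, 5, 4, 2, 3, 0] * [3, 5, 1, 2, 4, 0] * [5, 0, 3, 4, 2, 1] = [1, 5, 2, 0, 3, 4]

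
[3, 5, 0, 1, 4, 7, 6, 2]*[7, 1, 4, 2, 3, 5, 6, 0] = [2, 5, 7, 1, 3, 0, 6, 4]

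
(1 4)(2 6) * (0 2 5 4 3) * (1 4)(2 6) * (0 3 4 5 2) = (0 6 2)(1 4 5)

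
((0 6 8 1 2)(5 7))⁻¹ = (0 2 1 8 6)(5 7)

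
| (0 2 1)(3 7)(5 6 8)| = 6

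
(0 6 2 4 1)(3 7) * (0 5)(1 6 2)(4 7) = (0 2 7 3 4 6 1 5)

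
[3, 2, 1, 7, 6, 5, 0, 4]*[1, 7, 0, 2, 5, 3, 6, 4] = [2, 0, 7, 4, 6, 3, 1, 5]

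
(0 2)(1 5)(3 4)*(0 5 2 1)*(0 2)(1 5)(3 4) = (0 5 2 1)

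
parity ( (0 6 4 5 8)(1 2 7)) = even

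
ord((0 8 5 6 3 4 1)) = 7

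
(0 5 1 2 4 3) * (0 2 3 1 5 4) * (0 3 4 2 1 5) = (0 2 3 1 4 5)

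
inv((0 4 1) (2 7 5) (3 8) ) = (0 1 4) (2 5 7) (3 8) 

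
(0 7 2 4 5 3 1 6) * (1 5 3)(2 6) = (0 7 6)(1 2 4 3 5)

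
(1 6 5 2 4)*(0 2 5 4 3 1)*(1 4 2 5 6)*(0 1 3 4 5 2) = (0 2 4 1 3 5 6)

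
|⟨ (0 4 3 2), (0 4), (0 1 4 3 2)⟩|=120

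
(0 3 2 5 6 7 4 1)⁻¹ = (0 1 4 7 6 5 2 3)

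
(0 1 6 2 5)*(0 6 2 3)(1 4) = (0 4 1 2 5 6 3)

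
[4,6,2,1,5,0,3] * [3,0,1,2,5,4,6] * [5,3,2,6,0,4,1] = [4,1,3,5,0,6,2]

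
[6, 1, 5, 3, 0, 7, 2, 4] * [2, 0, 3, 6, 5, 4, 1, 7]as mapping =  [0→1, 1→0, 2→4, 3→6, 4→2, 5→7, 6→3, 7→5]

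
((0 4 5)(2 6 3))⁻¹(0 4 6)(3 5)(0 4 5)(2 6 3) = (0 2)(3 4 5)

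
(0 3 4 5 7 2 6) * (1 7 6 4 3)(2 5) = (0 1 7 5 6)(2 4)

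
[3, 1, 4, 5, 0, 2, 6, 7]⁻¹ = [4, 1, 5, 0, 2, 3, 6, 7]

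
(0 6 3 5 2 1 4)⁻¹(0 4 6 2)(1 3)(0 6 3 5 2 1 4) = (0 3 1 6)(4 5)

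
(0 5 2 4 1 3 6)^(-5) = (0 2 1 6 5 4 3)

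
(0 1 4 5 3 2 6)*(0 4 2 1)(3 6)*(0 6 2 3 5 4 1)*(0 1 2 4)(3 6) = (0 3 1 6 2 5 4)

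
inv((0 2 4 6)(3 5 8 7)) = (0 6 4 2)(3 7 8 5)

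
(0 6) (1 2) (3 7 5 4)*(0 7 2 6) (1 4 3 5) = (1 6 7) (2 4 5 3) 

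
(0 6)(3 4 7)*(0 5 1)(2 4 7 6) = (0 2 4 6 5 1)(3 7)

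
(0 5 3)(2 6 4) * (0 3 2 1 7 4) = (0 5 2 6)(1 7 4)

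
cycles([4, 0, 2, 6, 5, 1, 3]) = (0 4 5 1)(3 6)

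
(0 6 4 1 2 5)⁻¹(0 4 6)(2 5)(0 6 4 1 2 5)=(0 5)(1 4 6)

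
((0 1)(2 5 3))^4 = (2 5 3)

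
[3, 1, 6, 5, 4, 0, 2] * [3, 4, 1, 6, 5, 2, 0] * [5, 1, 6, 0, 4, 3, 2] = [2, 4, 5, 6, 3, 0, 1]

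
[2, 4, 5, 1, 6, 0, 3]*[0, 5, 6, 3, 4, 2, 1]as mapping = [0→6, 1→4, 2→2, 3→5, 4→1, 5→0, 6→3]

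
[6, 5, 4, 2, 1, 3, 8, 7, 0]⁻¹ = [8, 4, 3, 5, 2, 1, 0, 7, 6]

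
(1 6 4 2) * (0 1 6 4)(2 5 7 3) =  (0 1 4 5 7 3 2 6)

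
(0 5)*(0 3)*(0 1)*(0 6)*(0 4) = (0 5 3 1 6 4)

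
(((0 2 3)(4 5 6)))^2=(0 3 2)(4 6 5)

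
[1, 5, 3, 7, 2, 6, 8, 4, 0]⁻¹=[8, 0, 4, 2, 7, 1, 5, 3, 6]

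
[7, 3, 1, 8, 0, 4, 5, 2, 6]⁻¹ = [4, 2, 7, 1, 5, 6, 8, 0, 3]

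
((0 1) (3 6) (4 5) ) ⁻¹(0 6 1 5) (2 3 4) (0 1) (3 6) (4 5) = (0 4 1 3) (2 6 5) 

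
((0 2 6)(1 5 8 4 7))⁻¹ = (0 6 2)(1 7 4 8 5)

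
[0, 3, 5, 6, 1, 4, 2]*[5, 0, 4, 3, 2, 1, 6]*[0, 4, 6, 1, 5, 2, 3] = [2, 1, 4, 3, 0, 6, 5]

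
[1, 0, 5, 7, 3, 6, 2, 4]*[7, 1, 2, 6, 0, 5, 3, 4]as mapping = [0→1, 1→7, 2→5, 3→4, 4→6, 5→3, 6→2, 7→0]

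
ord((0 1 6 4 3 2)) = 6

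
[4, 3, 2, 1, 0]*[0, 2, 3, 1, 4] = [4, 1, 3, 2, 0]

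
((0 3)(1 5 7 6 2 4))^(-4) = (1 7 2)(4 5 6)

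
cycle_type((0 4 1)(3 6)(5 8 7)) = 2.3^2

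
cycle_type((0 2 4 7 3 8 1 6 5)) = 9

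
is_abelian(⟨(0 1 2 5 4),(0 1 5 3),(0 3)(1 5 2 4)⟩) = no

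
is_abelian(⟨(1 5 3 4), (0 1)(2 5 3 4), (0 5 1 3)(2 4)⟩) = no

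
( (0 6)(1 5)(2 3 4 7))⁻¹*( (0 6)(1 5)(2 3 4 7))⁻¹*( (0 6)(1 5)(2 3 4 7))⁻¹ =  (0 6)(1 5)(2 3 4 7)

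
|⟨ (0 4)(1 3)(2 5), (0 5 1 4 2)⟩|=120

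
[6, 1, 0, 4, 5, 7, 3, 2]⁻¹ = [2, 1, 7, 6, 3, 4, 0, 5]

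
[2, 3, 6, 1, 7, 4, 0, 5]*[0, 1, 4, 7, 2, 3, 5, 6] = [4, 7, 5, 1, 6, 2, 0, 3]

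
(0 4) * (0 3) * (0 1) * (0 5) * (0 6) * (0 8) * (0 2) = (0 4 3 1 5 6 8 2)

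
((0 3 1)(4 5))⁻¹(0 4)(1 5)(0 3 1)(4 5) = (0 4)(3 5)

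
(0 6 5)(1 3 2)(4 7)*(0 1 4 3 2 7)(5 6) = (0 5 1 2 4)(3 7)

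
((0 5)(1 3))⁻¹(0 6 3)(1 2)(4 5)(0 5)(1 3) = (0 4)(1 5 6)(2 3)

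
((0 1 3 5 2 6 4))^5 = (0 6 5 1 4 2 3)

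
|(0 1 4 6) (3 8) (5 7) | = 4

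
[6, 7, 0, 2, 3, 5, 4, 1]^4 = [2, 1, 3, 4, 6, 5, 0, 7]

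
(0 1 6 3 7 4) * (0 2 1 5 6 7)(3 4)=(0 5 6 4 2 1 7 3)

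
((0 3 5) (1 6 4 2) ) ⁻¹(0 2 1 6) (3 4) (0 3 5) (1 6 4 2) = (1 6 4 3) (2 5) 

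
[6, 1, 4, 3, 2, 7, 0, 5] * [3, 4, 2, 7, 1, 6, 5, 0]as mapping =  [0→5, 1→4, 2→1, 3→7, 4→2, 5→0, 6→3, 7→6]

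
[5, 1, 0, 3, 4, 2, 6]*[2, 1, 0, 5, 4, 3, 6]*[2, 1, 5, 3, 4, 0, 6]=[3, 1, 5, 0, 4, 2, 6]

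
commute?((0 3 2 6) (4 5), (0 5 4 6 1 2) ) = no:(0 3 2 6) (4 5)*(0 5 4 6 1 2) = (0 3) (1 2) (5 6), (0 5 4 6 1 2)*(0 3 2 6) (4 5) = (0 4) (1 6) (2 3) 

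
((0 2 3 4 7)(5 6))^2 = (0 3 7 2 4)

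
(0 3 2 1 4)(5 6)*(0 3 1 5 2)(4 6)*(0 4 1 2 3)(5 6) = (0 2 6 3 4)(1 5)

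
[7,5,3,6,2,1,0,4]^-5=[7,5,3,6,2,1,0,4]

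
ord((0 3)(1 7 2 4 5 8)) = 6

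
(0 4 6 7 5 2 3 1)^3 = (0 7 3 4 5 1 6 2)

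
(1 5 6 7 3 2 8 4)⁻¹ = (1 4 8 2 3 7 6 5)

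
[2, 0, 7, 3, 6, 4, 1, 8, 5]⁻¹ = [1, 6, 0, 3, 5, 8, 4, 2, 7]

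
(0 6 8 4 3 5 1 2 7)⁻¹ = (0 7 2 1 5 3 4 8 6)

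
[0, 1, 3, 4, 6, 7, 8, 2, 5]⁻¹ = [0, 1, 7, 2, 3, 8, 4, 5, 6]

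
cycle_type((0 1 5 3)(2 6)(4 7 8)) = 2.3.4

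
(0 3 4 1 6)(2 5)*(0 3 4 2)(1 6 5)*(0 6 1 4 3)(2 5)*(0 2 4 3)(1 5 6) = (1 4 5)(2 3 6)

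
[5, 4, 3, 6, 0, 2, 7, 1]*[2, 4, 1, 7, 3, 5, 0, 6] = [5, 3, 7, 0, 2, 1, 6, 4]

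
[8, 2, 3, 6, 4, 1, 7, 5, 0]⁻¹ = [8, 5, 1, 2, 4, 7, 3, 6, 0]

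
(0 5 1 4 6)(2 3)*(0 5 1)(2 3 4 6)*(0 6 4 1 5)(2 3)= (0 5 6)(1 4 3 2)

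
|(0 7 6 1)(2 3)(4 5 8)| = 12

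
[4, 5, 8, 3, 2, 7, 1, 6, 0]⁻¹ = [8, 6, 4, 3, 0, 1, 7, 5, 2]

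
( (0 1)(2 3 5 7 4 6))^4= (2 4 5)(3 6 7)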